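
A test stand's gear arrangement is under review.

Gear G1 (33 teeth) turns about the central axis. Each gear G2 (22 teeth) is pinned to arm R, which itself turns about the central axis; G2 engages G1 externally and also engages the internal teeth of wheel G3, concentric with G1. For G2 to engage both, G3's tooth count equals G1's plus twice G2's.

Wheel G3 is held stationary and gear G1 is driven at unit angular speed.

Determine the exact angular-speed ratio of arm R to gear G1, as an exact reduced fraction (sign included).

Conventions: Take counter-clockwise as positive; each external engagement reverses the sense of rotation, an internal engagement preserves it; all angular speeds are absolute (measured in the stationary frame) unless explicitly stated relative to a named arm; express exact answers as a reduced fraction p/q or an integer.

3/10

planetary set (33T centre, 22T on arm, 77T internal) — Willis relation
ring teeth: 33 + 2·22 = 77
33(ω_sun−ω_arm) = −77(ω_ring−ω_arm),  ω_ring = 0, ω_sun = 1
33(1−ω_arm) = −77(0−ω_arm)  ⇒  110·ω_arm = 33  ⇒  ω_arm = 3/10
ω_out/ω_in = 3/10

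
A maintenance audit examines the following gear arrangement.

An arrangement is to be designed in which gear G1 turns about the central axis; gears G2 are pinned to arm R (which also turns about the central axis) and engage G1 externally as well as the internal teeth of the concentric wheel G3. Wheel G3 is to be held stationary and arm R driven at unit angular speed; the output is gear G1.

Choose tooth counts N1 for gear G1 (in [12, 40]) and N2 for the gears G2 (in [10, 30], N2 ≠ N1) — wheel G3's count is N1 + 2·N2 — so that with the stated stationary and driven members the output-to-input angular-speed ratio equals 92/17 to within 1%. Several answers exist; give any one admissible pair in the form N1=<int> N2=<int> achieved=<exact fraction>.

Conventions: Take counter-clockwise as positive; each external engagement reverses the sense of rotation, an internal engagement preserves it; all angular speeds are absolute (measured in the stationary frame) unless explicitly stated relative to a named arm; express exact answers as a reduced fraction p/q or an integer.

N1=17 N2=29 achieved=92/17

planetary set to be sized for 92/17 (Willis relation)
Willis with ω_ring = 0: ω_sun/ω_arm = (N1+N3)/N1; set equal to 92/17  ⇒  N3/N1 = 92/17 − 1 = 75/17
N3 = N1 + 2·N2  ⇒  N2/N1 = (N3/N1 − 1)/2 = (75/17 − 1)/2 = 29/17
smallest multiple with N1 ≥ 12 and N2 ≥ 10: k = 1  ⇒  N1 = 1·17 = 17, N2 = 1·29 = 29 (N1 ≤ 40, N2 ≤ 30, N2 ≠ N1 ✓), N3 = 17 + 2·29 = 75
check: (N1+N3)/N1 with N1 = 17, N3 = 75 gives 92/17; |achieved − target| = 0 ≤ 23/425 ✓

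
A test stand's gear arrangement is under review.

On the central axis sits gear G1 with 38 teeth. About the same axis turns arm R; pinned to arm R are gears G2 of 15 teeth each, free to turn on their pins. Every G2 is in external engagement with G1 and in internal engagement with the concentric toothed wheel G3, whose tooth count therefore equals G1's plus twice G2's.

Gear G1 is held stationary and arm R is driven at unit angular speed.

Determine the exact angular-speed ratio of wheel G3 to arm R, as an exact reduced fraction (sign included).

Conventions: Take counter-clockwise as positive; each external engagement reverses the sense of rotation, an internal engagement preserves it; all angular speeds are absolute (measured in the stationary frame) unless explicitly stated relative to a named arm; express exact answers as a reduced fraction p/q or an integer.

53/34

topology: planetary set — G1 38T / G2 15T / G3 68T, arm = carrier (Willis)
ring teeth: 38 + 2·15 = 68
38(ω_sun−ω_arm) = −68(ω_ring−ω_arm),  ω_sun = 0, ω_arm = 1
ω_ring = 1 − (38/68)(0−1) = 53/34
ω_out/ω_in = 53/34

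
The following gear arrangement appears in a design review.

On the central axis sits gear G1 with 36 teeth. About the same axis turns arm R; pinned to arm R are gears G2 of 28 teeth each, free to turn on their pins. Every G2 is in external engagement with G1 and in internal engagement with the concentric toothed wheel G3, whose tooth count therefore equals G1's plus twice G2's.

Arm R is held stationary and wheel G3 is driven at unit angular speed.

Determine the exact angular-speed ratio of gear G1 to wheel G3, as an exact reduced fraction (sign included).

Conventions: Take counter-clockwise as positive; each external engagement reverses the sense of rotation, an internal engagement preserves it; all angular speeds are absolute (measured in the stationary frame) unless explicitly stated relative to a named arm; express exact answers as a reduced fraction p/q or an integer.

-23/9

planetary set (36T centre, 28T on arm, 92T internal) — Willis relation
ring teeth: 36 + 2·28 = 92
36(ω_sun−ω_arm) = −92(ω_ring−ω_arm),  ω_arm = 0, ω_ring = 1
ω_sun = 0 − (92/36)(1−0) = -23/9
ω_out/ω_in = -23/9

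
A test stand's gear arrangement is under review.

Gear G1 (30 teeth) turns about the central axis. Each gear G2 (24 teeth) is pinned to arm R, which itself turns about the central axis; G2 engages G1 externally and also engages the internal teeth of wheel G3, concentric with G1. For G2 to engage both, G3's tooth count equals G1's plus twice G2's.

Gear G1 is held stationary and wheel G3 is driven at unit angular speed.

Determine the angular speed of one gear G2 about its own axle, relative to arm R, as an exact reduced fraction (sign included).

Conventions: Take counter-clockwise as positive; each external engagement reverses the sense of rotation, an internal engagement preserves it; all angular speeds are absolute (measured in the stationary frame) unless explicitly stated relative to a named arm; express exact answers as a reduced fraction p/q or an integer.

65/72

planetary set (30T centre, 24T on arm, 78T internal) — Willis relation
ring teeth: 30 + 2·24 = 78
30(ω_sun−ω_arm) = −78(ω_ring−ω_arm),  ω_sun = 0, ω_ring = 1
30(0−ω_arm) = −78(1−ω_arm)  ⇒  108·ω_arm = 78  ⇒  ω_arm = 13/18
sun–planet mesh: 30·(0−13/18) = −24·(ω_p−ω_arm)  ⇒  ω_p−ω_arm = 65/72
exact speed ratio = 65/72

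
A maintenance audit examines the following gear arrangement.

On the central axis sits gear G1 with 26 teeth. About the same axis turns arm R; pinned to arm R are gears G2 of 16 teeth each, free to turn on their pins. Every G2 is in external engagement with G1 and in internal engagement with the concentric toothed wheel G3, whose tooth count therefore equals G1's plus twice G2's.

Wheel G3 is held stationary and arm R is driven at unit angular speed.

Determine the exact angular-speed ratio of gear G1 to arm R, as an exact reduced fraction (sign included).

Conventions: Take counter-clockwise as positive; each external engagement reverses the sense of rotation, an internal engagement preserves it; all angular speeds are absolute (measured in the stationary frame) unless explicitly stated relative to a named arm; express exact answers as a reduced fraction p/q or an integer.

42/13

planetary set (26T centre, 16T on arm, 58T internal) — Willis relation
ring teeth: 26 + 2·16 = 58
26(ω_sun−ω_arm) = −58(ω_ring−ω_arm),  ω_ring = 0, ω_arm = 1
ω_sun = 1 − (58/26)(0−1) = 42/13
ω_out/ω_in = 42/13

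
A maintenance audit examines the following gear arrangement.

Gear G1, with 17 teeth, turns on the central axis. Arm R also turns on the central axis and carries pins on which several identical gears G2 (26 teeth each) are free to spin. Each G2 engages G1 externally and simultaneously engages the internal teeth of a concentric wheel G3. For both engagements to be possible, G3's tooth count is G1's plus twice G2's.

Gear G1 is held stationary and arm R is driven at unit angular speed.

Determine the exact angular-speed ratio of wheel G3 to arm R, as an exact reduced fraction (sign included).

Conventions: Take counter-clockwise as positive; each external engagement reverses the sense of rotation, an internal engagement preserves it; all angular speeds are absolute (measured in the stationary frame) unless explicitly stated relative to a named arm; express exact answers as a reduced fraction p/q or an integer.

86/69

class = planetary set [G3 = 17+2·26 = 69; Willis about the carrier]
ring teeth: 17 + 2·26 = 69
17(ω_sun−ω_arm) = −69(ω_ring−ω_arm),  ω_sun = 0, ω_arm = 1
ω_ring = 1 − (17/69)(0−1) = 86/69
ω_out/ω_in = 86/69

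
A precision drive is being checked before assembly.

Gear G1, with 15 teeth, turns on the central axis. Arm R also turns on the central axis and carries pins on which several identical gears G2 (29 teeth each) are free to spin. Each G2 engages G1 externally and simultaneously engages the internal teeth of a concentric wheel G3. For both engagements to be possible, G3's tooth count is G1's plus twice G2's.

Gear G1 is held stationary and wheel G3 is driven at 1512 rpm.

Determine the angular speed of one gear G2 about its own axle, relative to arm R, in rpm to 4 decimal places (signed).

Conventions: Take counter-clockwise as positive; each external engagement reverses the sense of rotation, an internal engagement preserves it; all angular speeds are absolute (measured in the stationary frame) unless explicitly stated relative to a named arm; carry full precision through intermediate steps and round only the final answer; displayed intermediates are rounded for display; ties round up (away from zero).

planetary set (15T centre, 29T on arm, 73T internal) — Willis relation
normalise by the input: solve with ω_ring = 1, then scale by 1512 rpm
ring teeth: 15 + 2·29 = 73
15(ω_sun−ω_arm) = −73(ω_ring−ω_arm),  ω_sun = 0, ω_ring = 1
15(0−ω_arm) = −73(1−ω_arm)  ⇒  88·ω_arm = 73  ⇒  ω_arm = 73/88
sun–planet mesh: 15·(0−73/88) = −29·(ω_p−ω_arm)  ⇒  ω_p−ω_arm = 1095/2552
scale: ω_p−ω_arm = 1095/2552 × 1512 rpm = +648.7618 rpm

+648.7618 rpm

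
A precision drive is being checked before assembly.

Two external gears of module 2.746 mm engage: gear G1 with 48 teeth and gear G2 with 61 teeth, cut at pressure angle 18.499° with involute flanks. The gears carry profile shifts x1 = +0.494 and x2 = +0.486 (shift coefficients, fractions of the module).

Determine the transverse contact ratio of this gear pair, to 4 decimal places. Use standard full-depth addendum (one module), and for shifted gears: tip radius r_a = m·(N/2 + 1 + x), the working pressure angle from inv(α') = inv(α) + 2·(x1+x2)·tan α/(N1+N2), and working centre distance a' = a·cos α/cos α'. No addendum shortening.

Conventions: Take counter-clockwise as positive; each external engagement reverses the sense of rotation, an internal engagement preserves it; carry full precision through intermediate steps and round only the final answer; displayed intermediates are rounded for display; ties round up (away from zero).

1.7292

class = single-mesh tooth geometry [involute pair 48T × 61T, m = 2.746]
base radii: r_b1 = 62.498687, r_b2 = 79.425415
tip radii: r_a1 = 70.006524, r_a2 = 87.833556
inv(α') = inv(18.499°) + 2·(+0.494+0.486)·tan α/(48+61) = 0.01772368  ⇒  α' = 21.14617°
a' = a·cos α / cos α' = 149.6570·cos 18.499°/cos 21.14617° = 152.170806
action lengths: √(r_a1²−r_b1²) = 31.540886, √(r_a2²−r_b2²) = 37.501160
base pitch p_b = π·m·cos α = 8.181059
CR = (31.540886 + 37.501160 − 152.170806·sin 21.14617°)/8.181059 = 1.729197
contact ratio ≈ 1.7292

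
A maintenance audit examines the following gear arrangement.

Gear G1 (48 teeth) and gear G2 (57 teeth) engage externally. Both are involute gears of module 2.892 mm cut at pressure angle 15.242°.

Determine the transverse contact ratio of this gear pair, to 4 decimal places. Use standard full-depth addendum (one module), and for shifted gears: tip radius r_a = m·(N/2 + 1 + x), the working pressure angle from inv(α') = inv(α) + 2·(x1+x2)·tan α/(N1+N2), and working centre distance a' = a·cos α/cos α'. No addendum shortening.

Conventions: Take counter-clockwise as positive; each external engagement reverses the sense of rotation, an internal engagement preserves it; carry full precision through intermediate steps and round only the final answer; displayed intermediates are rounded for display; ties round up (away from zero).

2.0802

class = single-mesh tooth geometry [involute pair 48T × 57T, m = 2.892]
base radii: r_b1 = 66.966507, r_b2 = 79.522727
tip radii: r_a1 = 72.300000, r_a2 = 85.314000
no profile shift: α' = α, a' = a
action lengths: √(r_a1²−r_b1²) = 27.253934, √(r_a2²−r_b2²) = 30.896836
base pitch p_b = π·m·cos α = 8.765895
CR = (27.253934 + 30.896836 − 151.830000·sin 15.24200°)/8.765895 = 2.080243
contact ratio ≈ 2.0802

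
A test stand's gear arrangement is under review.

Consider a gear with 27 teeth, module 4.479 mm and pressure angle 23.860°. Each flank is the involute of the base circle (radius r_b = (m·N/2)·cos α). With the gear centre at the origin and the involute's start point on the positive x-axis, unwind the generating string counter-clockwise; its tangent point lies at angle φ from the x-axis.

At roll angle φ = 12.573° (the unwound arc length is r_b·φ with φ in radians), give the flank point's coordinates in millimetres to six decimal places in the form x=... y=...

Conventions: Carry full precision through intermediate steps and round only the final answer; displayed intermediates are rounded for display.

x=56.614271 y=0.193843

topology: single-mesh involute geometry — m = 4.479, N = 27
pitch radius r_p = m·N/2 = 4.479·27/2 = 60.466500
base radius r_b = r_p·cos α = 60.466500·cos 23.860° = 55.298826
roll angle φ = 12.573° = 0.21944025 rad
x = r_b·(cos φ + φ·sin φ) = 56.614271
y = r_b·(sin φ − φ·cos φ) = 0.193843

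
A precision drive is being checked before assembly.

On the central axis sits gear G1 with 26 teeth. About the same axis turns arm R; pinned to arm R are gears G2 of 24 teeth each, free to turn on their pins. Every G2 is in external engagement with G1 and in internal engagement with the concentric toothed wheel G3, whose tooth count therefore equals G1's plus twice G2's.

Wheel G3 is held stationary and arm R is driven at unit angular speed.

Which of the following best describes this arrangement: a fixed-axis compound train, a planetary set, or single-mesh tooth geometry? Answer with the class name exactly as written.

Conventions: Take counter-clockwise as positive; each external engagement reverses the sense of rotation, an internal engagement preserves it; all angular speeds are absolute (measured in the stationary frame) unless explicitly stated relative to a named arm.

class = planetary set [G3 = 26+2·24 = 74; Willis about the carrier]
classification: planetary set

planetary set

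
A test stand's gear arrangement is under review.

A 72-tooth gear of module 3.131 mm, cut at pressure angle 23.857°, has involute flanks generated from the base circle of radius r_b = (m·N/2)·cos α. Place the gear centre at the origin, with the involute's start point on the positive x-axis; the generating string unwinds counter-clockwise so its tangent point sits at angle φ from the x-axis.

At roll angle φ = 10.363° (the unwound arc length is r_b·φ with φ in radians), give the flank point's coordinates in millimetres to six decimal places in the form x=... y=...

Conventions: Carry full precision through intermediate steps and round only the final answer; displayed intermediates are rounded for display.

topology: single-mesh involute geometry — m = 3.131, N = 72
pitch radius r_p = m·N/2 = 3.131·72/2 = 112.716000
base radius r_b = r_p·cos α = 112.716000·cos 23.857° = 103.085292
roll angle φ = 10.363° = 0.18086847 rad
x = r_b·(cos φ + φ·sin φ) = 104.757662
y = r_b·(sin φ − φ·cos φ) = 0.202648

x=104.757662 y=0.202648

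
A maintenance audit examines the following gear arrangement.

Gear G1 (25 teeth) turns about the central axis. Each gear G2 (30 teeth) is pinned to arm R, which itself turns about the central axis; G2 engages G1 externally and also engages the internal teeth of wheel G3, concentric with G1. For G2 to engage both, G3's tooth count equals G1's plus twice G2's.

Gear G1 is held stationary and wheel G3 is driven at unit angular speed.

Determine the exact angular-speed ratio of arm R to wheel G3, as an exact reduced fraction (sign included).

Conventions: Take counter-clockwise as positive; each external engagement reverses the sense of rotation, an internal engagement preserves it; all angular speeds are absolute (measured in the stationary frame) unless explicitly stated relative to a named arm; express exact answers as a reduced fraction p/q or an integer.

planetary set (25T centre, 30T on arm, 85T internal) — Willis relation
ring teeth: 25 + 2·30 = 85
25(ω_sun−ω_arm) = −85(ω_ring−ω_arm),  ω_sun = 0, ω_ring = 1
25(0−ω_arm) = −85(1−ω_arm)  ⇒  110·ω_arm = 85  ⇒  ω_arm = 17/22
ω_out/ω_in = 17/22

17/22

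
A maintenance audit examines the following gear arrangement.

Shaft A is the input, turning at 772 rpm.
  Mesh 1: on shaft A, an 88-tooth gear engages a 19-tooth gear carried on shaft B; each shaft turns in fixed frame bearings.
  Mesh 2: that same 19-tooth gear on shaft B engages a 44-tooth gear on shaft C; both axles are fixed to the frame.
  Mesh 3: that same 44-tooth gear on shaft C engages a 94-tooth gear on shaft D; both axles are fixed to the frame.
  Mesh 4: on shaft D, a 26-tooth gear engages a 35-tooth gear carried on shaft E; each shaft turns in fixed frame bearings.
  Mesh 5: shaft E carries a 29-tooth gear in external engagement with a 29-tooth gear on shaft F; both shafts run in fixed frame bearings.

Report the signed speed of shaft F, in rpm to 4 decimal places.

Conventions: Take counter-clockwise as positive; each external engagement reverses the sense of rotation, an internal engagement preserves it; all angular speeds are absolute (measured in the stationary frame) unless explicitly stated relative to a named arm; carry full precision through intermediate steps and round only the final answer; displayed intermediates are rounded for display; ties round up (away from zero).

topology: fixed-axis compound train — 5 meshes, A→F
mesh 1 [88T→19T]: ω = 772.0000×88/19 = 3575.5789 rpm, sense flips to −
mesh 2 [19T→44T]: ω = 3575.5789×19/44 = 1544.0000 rpm, sense flips to +
mesh 3 [44T→94T]: ω = 1544.0000×44/94 = 722.7234 rpm, sense flips to −
mesh 4 [26T→35T]: ω = 722.7234×26/35 = 536.8802 rpm, sense flips to +
mesh 5 [29T→29T]: ω = 536.8802×29/29 = 536.8802 rpm, sense flips to −
signed output speed = -536.8802 rpm

-536.8802 rpm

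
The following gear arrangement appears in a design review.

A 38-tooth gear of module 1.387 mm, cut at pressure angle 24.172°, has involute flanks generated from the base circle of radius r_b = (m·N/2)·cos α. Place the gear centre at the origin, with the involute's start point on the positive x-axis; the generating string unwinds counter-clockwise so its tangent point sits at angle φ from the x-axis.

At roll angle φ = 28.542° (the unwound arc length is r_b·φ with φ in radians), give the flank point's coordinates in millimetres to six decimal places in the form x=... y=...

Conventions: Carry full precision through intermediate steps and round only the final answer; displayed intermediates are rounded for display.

single-mesh involute tooth geometry (38T wheel at module 1.387)
pitch radius r_p = m·N/2 = 1.387·38/2 = 26.353000
base radius r_b = r_p·cos α = 26.353000·cos 24.172° = 24.042378
roll angle φ = 28.542° = 0.49815188 rad
x = r_b·(cos φ + φ·sin φ) = 26.842966
y = r_b·(sin φ − φ·cos φ) = 0.966331

x=26.842966 y=0.966331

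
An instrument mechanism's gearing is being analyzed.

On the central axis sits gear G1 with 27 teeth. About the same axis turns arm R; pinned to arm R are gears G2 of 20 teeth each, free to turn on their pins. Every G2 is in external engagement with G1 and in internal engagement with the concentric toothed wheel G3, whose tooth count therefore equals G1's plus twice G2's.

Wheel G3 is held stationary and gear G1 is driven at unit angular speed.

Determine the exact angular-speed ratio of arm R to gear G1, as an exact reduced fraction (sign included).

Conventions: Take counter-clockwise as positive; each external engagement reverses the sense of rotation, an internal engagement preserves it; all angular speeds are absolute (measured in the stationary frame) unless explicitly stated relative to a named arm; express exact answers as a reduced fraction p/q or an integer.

27/94

topology: planetary set — G1 27T / G2 20T / G3 67T, arm = carrier (Willis)
ring teeth: 27 + 2·20 = 67
27(ω_sun−ω_arm) = −67(ω_ring−ω_arm),  ω_ring = 0, ω_sun = 1
27(1−ω_arm) = −67(0−ω_arm)  ⇒  94·ω_arm = 27  ⇒  ω_arm = 27/94
ω_out/ω_in = 27/94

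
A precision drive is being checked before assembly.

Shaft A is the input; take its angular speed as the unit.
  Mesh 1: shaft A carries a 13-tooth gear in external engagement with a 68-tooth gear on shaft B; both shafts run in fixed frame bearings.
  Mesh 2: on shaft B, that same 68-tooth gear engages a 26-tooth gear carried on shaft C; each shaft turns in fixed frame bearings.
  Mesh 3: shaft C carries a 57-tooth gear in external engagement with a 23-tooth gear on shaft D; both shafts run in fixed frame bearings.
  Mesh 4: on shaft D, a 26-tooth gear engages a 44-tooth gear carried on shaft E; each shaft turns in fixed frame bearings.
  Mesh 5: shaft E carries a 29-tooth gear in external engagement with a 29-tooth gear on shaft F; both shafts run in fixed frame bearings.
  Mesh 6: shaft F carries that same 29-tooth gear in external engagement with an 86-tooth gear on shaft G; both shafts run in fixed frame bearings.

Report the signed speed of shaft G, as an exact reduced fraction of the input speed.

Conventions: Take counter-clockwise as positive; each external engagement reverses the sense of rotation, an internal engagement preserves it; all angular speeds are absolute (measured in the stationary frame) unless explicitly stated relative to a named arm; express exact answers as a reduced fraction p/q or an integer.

6-mesh fixed-axis compound train (all bearings frame-fixed)
mesh 1 [13T→68T]: |ω|/ω_in = 1×13/68 = 13/68, sense flips to −
mesh 2 [68T→26T]: |ω|/ω_in = (13/68)×68/26 = 1/2, sense flips to +
mesh 3 [57T→23T]: |ω|/ω_in = (1/2)×57/23 = 57/46, sense flips to −
mesh 4 [26T→44T]: |ω|/ω_in = (57/46)×26/44 = 741/1012, sense flips to +
mesh 5 [29T→29T]: |ω|/ω_in = (741/1012)×29/29 = 741/1012, sense flips to −
mesh 6 [29T→86T]: |ω|/ω_in = (741/1012)×29/86 = 21489/87032, sense flips to +
signed output speed (× input speed) = 21489/87032

21489/87032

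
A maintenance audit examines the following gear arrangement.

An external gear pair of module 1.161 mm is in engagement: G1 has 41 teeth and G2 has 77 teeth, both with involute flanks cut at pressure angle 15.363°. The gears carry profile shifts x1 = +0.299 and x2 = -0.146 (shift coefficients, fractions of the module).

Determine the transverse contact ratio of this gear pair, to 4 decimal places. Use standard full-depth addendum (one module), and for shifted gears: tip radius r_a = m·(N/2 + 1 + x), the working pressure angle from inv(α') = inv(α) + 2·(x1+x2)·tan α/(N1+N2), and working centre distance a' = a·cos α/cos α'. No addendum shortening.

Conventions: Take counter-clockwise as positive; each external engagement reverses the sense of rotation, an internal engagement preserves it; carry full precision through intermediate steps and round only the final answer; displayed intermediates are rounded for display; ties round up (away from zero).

1.9998

single-mesh involute tooth geometry (41T engaging 77T at module 1.161)
base radii: r_b1 = 22.950029, r_b2 = 43.101275
tip radii: r_a1 = 25.308639, r_a2 = 45.689994
inv(α') = inv(15.363°) + 2·(+0.299-0.146)·tan α/(41+77) = 0.00732881  ⇒  α' = 15.88492°
a' = a·cos α / cos α' = 68.4990·cos 15.363°/cos 15.88492° = 68.673721
action lengths: √(r_a1²−r_b1²) = 10.668803, √(r_a2²−r_b2²) = 15.160992
base pitch p_b = π·m·cos α = 3.517056
CR = (10.668803 + 15.160992 − 68.673721·sin 15.88492°)/3.517056 = 1.999792
contact ratio ≈ 1.9998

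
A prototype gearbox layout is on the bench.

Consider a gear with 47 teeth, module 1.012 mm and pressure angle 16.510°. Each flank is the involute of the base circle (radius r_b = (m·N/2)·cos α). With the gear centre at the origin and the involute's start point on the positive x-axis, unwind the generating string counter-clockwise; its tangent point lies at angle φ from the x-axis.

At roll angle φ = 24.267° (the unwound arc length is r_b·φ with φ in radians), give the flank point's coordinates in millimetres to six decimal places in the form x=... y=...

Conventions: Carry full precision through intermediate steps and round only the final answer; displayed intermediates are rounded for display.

topology: single-mesh involute geometry — m = 1.012, N = 47
pitch radius r_p = m·N/2 = 1.012·47/2 = 23.782000
base radius r_b = r_p·cos α = 23.782000·cos 16.510° = 22.801472
roll angle φ = 24.267° = 0.42353905 rad
x = r_b·(cos φ + φ·sin φ) = 24.755790
y = r_b·(sin φ − φ·cos φ) = 0.567167

x=24.755790 y=0.567167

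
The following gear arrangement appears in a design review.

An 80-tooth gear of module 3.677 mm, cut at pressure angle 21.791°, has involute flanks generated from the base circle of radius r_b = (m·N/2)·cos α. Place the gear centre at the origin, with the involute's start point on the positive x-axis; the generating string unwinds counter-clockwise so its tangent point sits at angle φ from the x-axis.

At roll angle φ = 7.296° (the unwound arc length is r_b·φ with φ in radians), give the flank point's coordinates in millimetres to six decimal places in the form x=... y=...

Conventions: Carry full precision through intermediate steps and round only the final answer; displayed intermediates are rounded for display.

x=137.673051 y=0.093846

recognized (one wheel, involute flank): single-mesh tooth geometry, m = 3.677, N = 80
pitch radius r_p = m·N/2 = 3.677·80/2 = 147.080000
base radius r_b = r_p·cos α = 147.080000·cos 21.791° = 136.570274
roll angle φ = 7.296° = 0.12733922 rad
x = r_b·(cos φ + φ·sin φ) = 137.673051
y = r_b·(sin φ − φ·cos φ) = 0.093846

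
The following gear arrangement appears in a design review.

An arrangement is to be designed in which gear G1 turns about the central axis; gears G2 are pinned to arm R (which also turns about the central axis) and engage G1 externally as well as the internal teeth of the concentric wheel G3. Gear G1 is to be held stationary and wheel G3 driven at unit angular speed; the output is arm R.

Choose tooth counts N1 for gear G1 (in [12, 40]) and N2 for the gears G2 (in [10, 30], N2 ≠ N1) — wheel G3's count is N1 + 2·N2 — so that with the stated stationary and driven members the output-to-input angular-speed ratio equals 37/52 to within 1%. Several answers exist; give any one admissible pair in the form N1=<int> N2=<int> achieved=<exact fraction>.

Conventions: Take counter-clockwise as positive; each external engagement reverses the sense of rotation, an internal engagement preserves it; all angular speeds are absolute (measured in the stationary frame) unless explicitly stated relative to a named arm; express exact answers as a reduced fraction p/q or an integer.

N1=15 N2=11 achieved=37/52

topology: planetary set — design target 37/52, arm = carrier (Willis)
Willis with ω_sun = 0: ω_arm/ω_ring = N3/(N1+N3); set equal to 37/52  ⇒  N3/N1 = (37/52)/(1 − 37/52) = 37/15
N3 = N1 + 2·N2  ⇒  N2/N1 = (N3/N1 − 1)/2 = (37/15 − 1)/2 = 11/15
smallest multiple with N1 ≥ 12 and N2 ≥ 10: k = 1  ⇒  N1 = 1·15 = 15, N2 = 1·11 = 11 (N1 ≤ 40, N2 ≤ 30, N2 ≠ N1 ✓), N3 = 15 + 2·11 = 37
check: N3/(N1+N3) with N1 = 15, N3 = 37 gives 37/52; |achieved − target| = 0 ≤ 37/5200 ✓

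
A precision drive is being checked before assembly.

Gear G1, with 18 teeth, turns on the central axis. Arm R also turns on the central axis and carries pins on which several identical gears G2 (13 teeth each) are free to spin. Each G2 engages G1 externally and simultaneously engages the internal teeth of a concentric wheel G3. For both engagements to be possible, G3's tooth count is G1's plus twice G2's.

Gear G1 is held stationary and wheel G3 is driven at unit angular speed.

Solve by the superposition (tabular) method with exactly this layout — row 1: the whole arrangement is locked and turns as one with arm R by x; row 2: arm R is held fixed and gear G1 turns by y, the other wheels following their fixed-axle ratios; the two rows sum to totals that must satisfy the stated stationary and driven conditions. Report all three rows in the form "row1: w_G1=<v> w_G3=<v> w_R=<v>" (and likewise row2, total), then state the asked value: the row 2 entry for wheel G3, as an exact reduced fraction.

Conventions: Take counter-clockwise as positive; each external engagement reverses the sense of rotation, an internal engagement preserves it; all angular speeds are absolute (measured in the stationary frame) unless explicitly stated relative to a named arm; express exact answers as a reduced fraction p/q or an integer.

row1: w_G1=22/31 w_G3=22/31 w_R=22/31
row2: w_G1=-22/31 w_G3=9/31 w_R=0
total: w_G1=0 w_G3=1 w_R=22/31
asked value: 9/31

topology: planetary set — G1 18T / G2 13T / G3 44T, arm = carrier (Willis)
row 1 — lock + rotate with arm: ω_sun = ω_ring = ω_arm = x
row 2 — arm fixed, fixed-axis ratios: sun y, ring −(18/44)·y, arm 0
boundary: total ω_sun = x + y = 0 and total ω_ring = x − (18/44)·y = 1  ⇒  y = -22/31, x = 22/31
row 2 ring = −(18/44)·(-22/31) = 9/31
totals (row 1 + row 2): sun 22/31 + (-22/31) = 0, ring 22/31 + 9/31 = 1, arm 22/31 + 0 = 22/31
asked cell (row2, ring) = 9/31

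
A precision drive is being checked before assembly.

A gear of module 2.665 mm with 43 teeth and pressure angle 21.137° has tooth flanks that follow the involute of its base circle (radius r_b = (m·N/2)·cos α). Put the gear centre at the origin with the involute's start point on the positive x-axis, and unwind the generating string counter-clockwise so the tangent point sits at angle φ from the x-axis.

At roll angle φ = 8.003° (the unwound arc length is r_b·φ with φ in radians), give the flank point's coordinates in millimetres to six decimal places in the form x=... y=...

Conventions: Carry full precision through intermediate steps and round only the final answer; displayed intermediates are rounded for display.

recognized (one wheel, involute flank): single-mesh tooth geometry, m = 2.665, N = 43
pitch radius r_p = m·N/2 = 2.665·43/2 = 57.297500
base radius r_b = r_p·cos α = 57.297500·cos 21.137° = 53.442574
roll angle φ = 8.003° = 0.13967870 rad
x = r_b·(cos φ + φ·sin φ) = 53.961370
y = r_b·(sin φ − φ·cos φ) = 0.048452

x=53.961370 y=0.048452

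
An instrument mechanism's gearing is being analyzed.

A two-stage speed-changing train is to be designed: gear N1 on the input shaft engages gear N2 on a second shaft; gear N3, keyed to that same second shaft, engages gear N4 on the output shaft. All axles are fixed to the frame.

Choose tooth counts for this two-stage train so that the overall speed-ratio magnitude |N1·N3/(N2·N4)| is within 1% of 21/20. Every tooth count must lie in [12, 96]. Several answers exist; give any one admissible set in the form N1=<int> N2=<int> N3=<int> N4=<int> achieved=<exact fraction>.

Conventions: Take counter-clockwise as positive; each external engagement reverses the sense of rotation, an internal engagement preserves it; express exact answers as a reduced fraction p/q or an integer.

class = fixed-axis compound train [2-stage, 21/20 wanted]
target = 21/20 in lowest terms: an exact hit needs N1·N3 = k·21 and N2·N4 = k·20 for one integer k, every count in [12, 96]; additionally prefer no 1:1 stage (N1 ≠ N2, N3 ≠ N4)
k = 1…11: no 1:1-free in-range split of k·21 and k·20 into factor pairs; take k = 12
k = 12: N1·N3 = 252 = 12·21, N2·N4 = 240 = 20·12
achieved = 12·21/(20·12) = 21/20; |achieved − target| = 0 ≤ 21/2000 ✓

N1=12 N2=20 N3=21 N4=12 achieved=21/20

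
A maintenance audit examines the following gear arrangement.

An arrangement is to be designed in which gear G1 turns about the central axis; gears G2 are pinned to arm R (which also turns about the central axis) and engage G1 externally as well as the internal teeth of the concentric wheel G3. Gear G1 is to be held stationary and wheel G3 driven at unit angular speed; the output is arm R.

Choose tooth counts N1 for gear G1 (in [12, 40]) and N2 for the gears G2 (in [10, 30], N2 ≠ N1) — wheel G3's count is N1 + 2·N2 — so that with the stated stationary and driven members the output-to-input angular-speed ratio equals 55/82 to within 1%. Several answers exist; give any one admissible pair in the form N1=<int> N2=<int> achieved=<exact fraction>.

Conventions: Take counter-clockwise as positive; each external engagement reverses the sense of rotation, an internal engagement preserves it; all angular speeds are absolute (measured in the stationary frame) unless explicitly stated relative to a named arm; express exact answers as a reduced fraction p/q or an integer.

N1=27 N2=14 achieved=55/82

design class (target 55/82): planetary set
Willis with ω_sun = 0: ω_arm/ω_ring = N3/(N1+N3); set equal to 55/82  ⇒  N3/N1 = (55/82)/(1 − 55/82) = 55/27
N3 = N1 + 2·N2  ⇒  N2/N1 = (N3/N1 − 1)/2 = (55/27 − 1)/2 = 14/27
smallest multiple with N1 ≥ 12 and N2 ≥ 10: k = 1  ⇒  N1 = 1·27 = 27, N2 = 1·14 = 14 (N1 ≤ 40, N2 ≤ 30, N2 ≠ N1 ✓), N3 = 27 + 2·14 = 55
check: N3/(N1+N3) with N1 = 27, N3 = 55 gives 55/82; |achieved − target| = 0 ≤ 11/1640 ✓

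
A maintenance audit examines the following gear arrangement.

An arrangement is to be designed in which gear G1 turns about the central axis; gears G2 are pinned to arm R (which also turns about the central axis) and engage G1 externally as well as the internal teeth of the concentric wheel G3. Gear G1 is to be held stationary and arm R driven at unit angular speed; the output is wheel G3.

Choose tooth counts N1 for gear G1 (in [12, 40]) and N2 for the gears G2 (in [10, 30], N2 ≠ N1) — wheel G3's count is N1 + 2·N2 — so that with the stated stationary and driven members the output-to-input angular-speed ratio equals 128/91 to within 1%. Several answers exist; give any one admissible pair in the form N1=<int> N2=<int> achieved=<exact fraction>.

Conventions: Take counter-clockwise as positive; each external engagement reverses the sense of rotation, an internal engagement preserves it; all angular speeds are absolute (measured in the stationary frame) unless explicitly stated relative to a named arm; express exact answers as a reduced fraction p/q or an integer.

planetary set to be sized for 128/91 (Willis relation)
Willis with ω_sun = 0: ω_ring/ω_arm = (N1+N3)/N3; set equal to 128/91  ⇒  N3/N1 = 1/(128/91 − 1) = 91/37
N3 = N1 + 2·N2  ⇒  N2/N1 = (N3/N1 − 1)/2 = (91/37 − 1)/2 = 27/37
smallest multiple with N1 ≥ 12 and N2 ≥ 10: k = 1  ⇒  N1 = 1·37 = 37, N2 = 1·27 = 27 (N1 ≤ 40, N2 ≤ 30, N2 ≠ N1 ✓), N3 = 37 + 2·27 = 91
check: (N1+N3)/N3 with N1 = 37, N3 = 91 gives 128/91; |achieved − target| = 0 ≤ 32/2275 ✓

N1=37 N2=27 achieved=128/91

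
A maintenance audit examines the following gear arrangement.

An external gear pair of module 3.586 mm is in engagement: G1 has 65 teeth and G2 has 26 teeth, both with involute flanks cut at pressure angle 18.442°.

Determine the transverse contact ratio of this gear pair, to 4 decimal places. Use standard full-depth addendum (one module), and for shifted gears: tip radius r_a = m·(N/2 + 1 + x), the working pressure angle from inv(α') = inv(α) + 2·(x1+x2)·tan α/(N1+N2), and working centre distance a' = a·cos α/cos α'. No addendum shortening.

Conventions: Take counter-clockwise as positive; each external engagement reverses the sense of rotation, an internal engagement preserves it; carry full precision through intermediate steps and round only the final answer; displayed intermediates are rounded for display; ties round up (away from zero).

recognized (one external pair, fixed centres): single-mesh tooth geometry, m = 3.586, N1 = 65, N2 = 26
base radii: r_b1 = 110.559759, r_b2 = 44.223903
tip radii: r_a1 = 120.131000, r_a2 = 50.204000
no profile shift: α' = α, a' = a
action lengths: √(r_a1²−r_b1²) = 46.989328, √(r_a2²−r_b2²) = 23.763164
base pitch p_b = π·m·cos α = 10.687192
CR = (46.989328 + 23.763164 − 163.163000·sin 18.44200°)/10.687192 = 1.790627
contact ratio ≈ 1.7906

1.7906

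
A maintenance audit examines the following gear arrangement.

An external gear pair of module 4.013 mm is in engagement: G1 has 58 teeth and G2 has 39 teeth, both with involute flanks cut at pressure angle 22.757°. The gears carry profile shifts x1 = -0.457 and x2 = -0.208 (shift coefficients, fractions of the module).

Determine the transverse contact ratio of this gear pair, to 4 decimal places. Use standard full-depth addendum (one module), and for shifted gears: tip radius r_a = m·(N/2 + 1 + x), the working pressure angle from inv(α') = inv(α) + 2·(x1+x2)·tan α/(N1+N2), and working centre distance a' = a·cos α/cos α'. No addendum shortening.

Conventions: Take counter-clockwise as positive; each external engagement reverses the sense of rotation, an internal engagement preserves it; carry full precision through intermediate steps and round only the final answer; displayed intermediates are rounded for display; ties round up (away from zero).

1.7512

recognized (one external pair, fixed centres): single-mesh tooth geometry, m = 4.013, N1 = 58, N2 = 39
base radii: r_b1 = 107.317483, r_b2 = 72.161756
tip radii: r_a1 = 118.556059, r_a2 = 81.431796
inv(α') = inv(22.757°) + 2·(-0.457-0.208)·tan α/(58+39) = 0.01654228  ⇒  α' = 20.68270°
a' = a·cos α / cos α' = 194.6305·cos 22.757°/cos 20.68270° = 191.843406
action lengths: √(r_a1²−r_b1²) = 50.383498, √(r_a2²−r_b2²) = 37.733518
base pitch p_b = π·m·cos α = 11.625787
CR = (50.383498 + 37.733518 − 191.843406·sin 20.68270°)/11.625787 = 1.751227
contact ratio ≈ 1.7512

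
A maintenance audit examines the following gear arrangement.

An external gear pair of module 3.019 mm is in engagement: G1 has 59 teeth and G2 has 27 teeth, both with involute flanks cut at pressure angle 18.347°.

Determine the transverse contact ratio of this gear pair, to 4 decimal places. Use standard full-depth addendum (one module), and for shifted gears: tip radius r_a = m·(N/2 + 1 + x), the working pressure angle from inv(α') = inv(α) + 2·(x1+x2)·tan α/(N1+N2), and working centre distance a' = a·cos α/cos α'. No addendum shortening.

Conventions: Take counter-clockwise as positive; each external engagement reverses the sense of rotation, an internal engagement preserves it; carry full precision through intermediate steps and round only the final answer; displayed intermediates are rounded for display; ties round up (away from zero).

1.7921

recognized (one external pair, fixed centres): single-mesh tooth geometry, m = 3.019, N1 = 59, N2 = 27
base radii: r_b1 = 84.533340, r_b2 = 38.684749
tip radii: r_a1 = 92.079500, r_a2 = 43.775500
no profile shift: α' = α, a' = a
action lengths: √(r_a1²−r_b1²) = 36.506831, √(r_a2²−r_b2²) = 20.488646
base pitch p_b = π·m·cos α = 9.002350
CR = (36.506831 + 20.488646 − 129.817000·sin 18.34700°)/9.002350 = 1.792069
contact ratio ≈ 1.7921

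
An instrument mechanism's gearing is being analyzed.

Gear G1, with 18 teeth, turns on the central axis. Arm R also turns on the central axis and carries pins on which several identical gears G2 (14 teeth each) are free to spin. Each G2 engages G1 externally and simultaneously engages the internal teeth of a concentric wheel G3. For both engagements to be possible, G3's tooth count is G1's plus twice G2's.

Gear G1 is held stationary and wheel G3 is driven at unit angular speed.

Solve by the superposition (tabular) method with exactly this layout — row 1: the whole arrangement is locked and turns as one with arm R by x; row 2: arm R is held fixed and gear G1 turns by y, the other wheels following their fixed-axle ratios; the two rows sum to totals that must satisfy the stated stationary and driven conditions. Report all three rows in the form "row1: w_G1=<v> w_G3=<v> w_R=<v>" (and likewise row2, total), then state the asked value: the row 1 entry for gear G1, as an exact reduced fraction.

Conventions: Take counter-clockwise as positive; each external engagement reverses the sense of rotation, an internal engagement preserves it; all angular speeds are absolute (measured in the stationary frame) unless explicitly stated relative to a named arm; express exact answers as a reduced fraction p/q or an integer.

recognized (axles ride arm R): planetary set, 18/14/46 teeth
row 1 (train locked, turned with arm): all members turn x
row 2 — arm fixed, fixed-axis ratios: sun y, ring −(18/46)·y, arm 0
boundary: total ω_sun = x + y = 0 and total ω_ring = x − (18/46)·y = 1  ⇒  y = -23/32, x = 23/32
row 2 ring = −(18/46)·(-23/32) = 9/32
totals (row 1 + row 2): sun 23/32 + (-23/32) = 0, ring 23/32 + 9/32 = 1, arm 23/32 + 0 = 23/32
asked cell (row1, sun) = 23/32

row1: w_G1=23/32 w_G3=23/32 w_R=23/32
row2: w_G1=-23/32 w_G3=9/32 w_R=0
total: w_G1=0 w_G3=1 w_R=23/32
asked value: 23/32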